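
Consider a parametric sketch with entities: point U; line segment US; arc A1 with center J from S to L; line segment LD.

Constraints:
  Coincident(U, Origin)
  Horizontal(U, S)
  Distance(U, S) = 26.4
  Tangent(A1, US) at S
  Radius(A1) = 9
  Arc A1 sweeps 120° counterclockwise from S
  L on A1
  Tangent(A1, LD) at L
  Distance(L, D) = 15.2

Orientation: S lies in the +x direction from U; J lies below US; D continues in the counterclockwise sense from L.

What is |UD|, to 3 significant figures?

37.4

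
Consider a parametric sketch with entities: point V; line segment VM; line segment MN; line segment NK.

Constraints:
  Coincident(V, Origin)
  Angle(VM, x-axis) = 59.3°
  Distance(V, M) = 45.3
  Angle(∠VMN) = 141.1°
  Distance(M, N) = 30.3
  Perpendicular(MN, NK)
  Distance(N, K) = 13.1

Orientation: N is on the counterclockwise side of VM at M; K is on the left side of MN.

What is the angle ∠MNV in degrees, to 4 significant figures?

23.46°

V is at the origin; VM runs at 59.3° with length 45.3, so M = 45.3·(cos 59.3°, sin 59.3°) = (23.13, 38.95). ∠VMN = 141.1°, so MN runs at 59.3° + (180° − 141.1°) = 98.20° from the x-axis; with |MN| = 30.3, N = M + 30.3·(cos 98.20°, sin 98.20°) = (18.81, 68.94). Then cos ∠MNV = NM·NV / (|NM||NV|), giving 23.46°.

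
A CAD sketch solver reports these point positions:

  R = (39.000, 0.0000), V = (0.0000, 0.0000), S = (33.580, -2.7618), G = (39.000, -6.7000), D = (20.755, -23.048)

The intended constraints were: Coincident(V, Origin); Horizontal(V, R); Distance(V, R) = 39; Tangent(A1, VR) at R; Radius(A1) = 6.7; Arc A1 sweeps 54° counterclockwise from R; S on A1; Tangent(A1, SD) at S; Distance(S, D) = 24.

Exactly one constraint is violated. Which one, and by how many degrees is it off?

Tangent(A1, SD) at S — off by 3.70°.

V = (0.00, 0.00) ✓; V.y = 0.00, R.y = 0.00 ✓; |VR| = 39.00 ✓; ∠(GR, RV) = 90.00° ✓; |GR| = 6.700 ✓; bearing(G→S) − bearing(G→R) = 54.00° ✓; |GS| = 6.700 ✓; ∠(GS, SD) = 86.30° ✗; |SD| = 24.00 ✓.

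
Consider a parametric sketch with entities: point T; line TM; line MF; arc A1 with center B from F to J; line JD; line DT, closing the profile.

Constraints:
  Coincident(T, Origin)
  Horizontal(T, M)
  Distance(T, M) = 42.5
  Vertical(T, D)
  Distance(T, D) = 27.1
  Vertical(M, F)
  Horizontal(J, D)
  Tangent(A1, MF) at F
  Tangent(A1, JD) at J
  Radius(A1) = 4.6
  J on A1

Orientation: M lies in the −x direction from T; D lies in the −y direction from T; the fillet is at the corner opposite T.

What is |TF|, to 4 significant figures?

48.09

T is at the origin; T and M share the same y with |TM| = 42.5 and M on the −x side, so M = (-42.50, 0.000). TD is vertical with |TD| = 27.1 and D on the −y side, so D = (0.000, -27.10). The virtual corner opposite T is at (-42.50, -27.10). Since A1 is tangent to MF there, BF ⟂ MF and A1 meets JD tangentially, so BJ is at right angles to JD, with radius 4.6, so the center B sits 4.6 in from both sides at B = (-37.90, -22.50). That places the tangent points at F = (-42.50, -22.50) on MF and J = (-37.90, -27.10) on JD. Then |TF| = |F − T| = 48.09.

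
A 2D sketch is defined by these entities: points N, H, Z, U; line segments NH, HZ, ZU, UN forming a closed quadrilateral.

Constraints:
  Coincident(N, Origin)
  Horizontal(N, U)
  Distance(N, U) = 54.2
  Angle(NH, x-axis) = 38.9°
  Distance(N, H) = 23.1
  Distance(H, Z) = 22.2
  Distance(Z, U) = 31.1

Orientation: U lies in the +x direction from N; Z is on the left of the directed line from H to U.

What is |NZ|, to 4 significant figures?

45.19

Checks: |HZ| = 22.20 ✓; |ZU| = 31.10 ✓.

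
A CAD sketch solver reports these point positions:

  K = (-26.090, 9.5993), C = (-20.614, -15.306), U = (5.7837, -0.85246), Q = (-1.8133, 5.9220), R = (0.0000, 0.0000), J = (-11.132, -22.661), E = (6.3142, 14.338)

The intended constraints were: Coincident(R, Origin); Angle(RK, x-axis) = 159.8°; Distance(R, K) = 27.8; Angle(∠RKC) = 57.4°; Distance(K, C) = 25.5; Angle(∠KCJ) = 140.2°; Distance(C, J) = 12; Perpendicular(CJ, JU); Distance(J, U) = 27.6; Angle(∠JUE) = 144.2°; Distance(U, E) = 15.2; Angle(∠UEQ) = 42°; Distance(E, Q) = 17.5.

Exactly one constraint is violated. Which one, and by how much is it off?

Distance(E, Q) = 17.5 — off by 5.80.

R = (0.00, 0.00) ✓; RK at 159.8° ✓; |RK| = 27.80 ✓; ∠RKC = 57.40° ✓; |KC| = 25.50 ✓; ∠KCJ = 140.2° ✓; |CJ| = 12.00 ✓; ∠(CJ, JU) = 90.00° ✓; |JU| = 27.60 ✓; ∠JUE = 144.2° ✓; |UE| = 15.20 ✓; ∠UEQ = 42.00° ✓; |EQ| = 11.70 ✗.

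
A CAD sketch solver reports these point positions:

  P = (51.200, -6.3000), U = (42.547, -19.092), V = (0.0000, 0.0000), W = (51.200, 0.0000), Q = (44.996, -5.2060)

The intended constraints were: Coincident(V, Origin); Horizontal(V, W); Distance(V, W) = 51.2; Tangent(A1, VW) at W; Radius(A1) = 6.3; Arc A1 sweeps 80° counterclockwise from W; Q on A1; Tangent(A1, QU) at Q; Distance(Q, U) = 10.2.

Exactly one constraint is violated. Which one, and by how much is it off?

Distance(Q, U) = 10.2 — off by 3.90.

V = (0.00, 0.00) ✓; V.y = 0.00, W.y = 0.00 ✓; |VW| = 51.20 ✓; ∠(PW, WV) = 90.00° ✓; |PW| = 6.300 ✓; bearing(P→Q) − bearing(P→W) = 80.00° ✓; |PQ| = 6.300 ✓; ∠(PQ, QU) = 90.00° ✓; |QU| = 14.10 ✗.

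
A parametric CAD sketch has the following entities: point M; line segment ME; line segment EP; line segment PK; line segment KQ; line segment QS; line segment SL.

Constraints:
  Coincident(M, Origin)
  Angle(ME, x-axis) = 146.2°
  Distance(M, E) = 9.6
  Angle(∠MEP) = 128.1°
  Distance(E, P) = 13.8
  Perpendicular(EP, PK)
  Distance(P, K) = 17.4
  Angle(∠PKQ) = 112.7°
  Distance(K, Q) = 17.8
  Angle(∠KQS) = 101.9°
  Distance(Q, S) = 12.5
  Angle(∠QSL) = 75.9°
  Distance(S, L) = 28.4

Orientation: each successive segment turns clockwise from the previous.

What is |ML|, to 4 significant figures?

23.08

M is at the origin; ME runs at 146.2° with length 9.6, so E = (-7.977, 5.340). ∠MEP = 128.1° gives EP at 94.30° from the x-axis; with |EP| = 13.8, P = (-9.012, 19.10). The perpendicularity gives PK at right angles to EP, so PK runs at 4.300°; with |PK| = 17.4, K = (8.339, 20.41). ∠PKQ = 112.7° gives KQ at -63.00° from the x-axis; with |KQ| = 17.8, Q = (16.42, 4.546). ∠KQS = 101.9° gives QS at -141.1° from the x-axis; with |QS| = 12.5, S = (6.692, -3.303). ∠QSL = 75.9° gives SL at 114.8° from the x-axis; with |SL| = 28.4, L = (-5.221, 22.48). Then |ML| = |L − M| = 23.08.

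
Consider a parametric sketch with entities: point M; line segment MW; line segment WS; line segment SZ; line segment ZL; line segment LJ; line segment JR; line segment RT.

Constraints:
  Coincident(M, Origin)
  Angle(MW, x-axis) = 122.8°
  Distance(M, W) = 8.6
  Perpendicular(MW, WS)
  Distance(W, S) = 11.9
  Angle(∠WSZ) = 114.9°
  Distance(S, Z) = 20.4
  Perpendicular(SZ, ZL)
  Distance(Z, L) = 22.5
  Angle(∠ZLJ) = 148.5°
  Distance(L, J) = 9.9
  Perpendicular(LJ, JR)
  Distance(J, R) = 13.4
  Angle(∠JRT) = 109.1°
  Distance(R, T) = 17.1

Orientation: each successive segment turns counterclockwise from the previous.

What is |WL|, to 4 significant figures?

27.98

∠WSZ = 114.9° gives SZ at -82.10° from the x-axis; with |SZ| = 20.4, Z = (-11.86, -19.42). The perpendicularity gives ZL at right angles to SZ, so ZL runs at 7.900°; with |ZL| = 22.5, L = (10.43, -16.33). Then |WL| = |L − W| = 27.98.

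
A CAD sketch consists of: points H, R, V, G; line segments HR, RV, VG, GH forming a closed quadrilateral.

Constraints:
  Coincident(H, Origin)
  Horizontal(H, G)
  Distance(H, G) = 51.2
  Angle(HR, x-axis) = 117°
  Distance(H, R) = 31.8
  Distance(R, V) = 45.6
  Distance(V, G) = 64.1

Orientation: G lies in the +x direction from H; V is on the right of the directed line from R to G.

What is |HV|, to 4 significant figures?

20.11

Checks: |RV| = 45.60 ✓; |VG| = 64.10 ✓.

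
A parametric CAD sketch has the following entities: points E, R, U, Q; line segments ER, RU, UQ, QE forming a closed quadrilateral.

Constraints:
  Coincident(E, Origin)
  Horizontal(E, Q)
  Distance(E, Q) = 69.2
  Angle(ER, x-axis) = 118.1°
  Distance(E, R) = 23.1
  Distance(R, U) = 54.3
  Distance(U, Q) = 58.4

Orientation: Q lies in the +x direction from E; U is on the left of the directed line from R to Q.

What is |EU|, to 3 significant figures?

59.9

Checks: |RU| = 54.30 ✓; |UQ| = 58.40 ✓.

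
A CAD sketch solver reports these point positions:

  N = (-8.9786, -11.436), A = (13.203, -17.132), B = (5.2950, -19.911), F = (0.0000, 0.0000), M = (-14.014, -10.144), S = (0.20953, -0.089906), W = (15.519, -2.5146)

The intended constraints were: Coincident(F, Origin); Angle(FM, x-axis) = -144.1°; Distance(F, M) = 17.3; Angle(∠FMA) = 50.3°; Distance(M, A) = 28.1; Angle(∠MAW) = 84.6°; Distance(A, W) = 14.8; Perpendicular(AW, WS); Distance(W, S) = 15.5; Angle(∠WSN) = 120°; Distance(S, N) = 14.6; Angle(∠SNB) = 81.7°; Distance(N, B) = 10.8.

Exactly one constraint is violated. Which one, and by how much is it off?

Distance(N, B) = 10.8 — off by 5.80.

F = (0.00, 0.00) ✓; FM at -144.1° ✓; |FM| = 17.30 ✓; ∠FMA = 50.30° ✓; |MA| = 28.10 ✓; ∠MAW = 84.60° ✓; |AW| = 14.80 ✓; ∠(AW, WS) = 90.00° ✓; |WS| = 15.50 ✓; ∠WSN = 120.0° ✓; |SN| = 14.60 ✓; ∠SNB = 81.70° ✓; |NB| = 16.60 ✗.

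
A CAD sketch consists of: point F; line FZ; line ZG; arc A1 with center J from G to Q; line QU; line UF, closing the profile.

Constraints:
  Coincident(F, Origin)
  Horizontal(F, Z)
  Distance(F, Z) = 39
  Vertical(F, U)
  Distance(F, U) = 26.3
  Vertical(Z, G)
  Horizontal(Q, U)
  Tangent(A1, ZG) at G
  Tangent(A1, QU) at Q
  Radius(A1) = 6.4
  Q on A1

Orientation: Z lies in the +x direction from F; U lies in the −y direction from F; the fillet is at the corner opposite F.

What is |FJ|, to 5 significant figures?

38.194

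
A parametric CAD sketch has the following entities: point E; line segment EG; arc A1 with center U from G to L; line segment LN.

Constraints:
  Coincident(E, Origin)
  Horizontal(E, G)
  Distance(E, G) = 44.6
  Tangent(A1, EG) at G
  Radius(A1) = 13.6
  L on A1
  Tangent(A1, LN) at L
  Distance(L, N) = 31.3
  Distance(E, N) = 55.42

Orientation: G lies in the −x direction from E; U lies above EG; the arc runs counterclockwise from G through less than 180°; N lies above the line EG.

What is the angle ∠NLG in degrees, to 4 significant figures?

134.1°

Checks: |UL| = 13.60 ✓; ∠(UL, LN) = 90.00° ✓; |LN| = 31.30 ✓; |EN| = 55.42 ✓.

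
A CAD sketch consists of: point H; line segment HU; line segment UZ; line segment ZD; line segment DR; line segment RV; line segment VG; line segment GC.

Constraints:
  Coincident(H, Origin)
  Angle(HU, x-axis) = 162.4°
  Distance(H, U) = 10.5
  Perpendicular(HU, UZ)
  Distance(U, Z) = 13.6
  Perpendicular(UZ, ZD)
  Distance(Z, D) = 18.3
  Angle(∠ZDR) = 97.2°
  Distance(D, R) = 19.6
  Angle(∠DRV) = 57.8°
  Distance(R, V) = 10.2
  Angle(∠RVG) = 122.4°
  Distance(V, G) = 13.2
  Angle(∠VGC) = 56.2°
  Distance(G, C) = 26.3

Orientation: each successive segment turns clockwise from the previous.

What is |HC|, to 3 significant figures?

22.9

H is at the origin; HU runs at 162.4° with length 10.5, so U = (-10.0, 3.17). HU is perpendicular to UZ, so UZ runs at 72.4°; with |UZ| = 13.6, Z = (-5.90, 16.1). UZ ⟂ ZD, so ZD runs at -17.6°; with |ZD| = 18.3, D = (11.5, 10.6). ∠ZDR = 97.2° gives DR at -100° from the x-axis; with |DR| = 19.6, R = (8.01, -8.67). ∠DRV = 57.8° gives RV at 137° from the x-axis; with |RV| = 10.2, V = (0.501, -1.77). ∠RVG = 122.4° gives VG at 79.8° from the x-axis; with |VG| = 13.2, G = (2.84, 11.2). ∠VGC = 56.2° gives GC at -44.0° from the x-axis; with |GC| = 26.3, C = (21.8, -7.05). Then |HC| = |C − H| = 22.9.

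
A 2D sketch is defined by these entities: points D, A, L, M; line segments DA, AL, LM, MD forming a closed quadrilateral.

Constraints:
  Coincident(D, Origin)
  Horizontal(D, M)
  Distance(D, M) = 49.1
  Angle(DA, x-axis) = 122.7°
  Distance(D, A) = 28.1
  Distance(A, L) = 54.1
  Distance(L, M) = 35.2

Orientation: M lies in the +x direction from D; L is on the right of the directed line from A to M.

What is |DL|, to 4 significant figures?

26.37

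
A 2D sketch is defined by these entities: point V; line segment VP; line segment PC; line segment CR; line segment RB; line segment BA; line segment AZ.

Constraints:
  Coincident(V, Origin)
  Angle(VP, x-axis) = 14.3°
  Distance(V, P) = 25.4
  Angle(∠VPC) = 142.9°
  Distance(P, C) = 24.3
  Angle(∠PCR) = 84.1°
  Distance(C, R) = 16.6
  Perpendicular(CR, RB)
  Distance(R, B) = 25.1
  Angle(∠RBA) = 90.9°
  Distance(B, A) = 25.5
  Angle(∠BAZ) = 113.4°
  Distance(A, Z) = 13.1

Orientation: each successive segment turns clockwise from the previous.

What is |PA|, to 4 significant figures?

11.47

V is at the origin; VP runs at 14.3° with length 25.4, so P = (24.61, 6.274). ∠VPC = 142.9° gives PC at -22.80° from the x-axis; with |PC| = 24.3, C = (47.01, -3.143). ∠PCR = 84.1° gives CR at -118.7° from the x-axis; with |CR| = 16.6, R = (39.04, -17.70). The perpendicularity gives RB at right angles to CR, so RB runs at 151.3°; with |RB| = 25.1, B = (17.03, -5.650). ∠RBA = 90.9° gives BA at 62.20° from the x-axis; with |BA| = 25.5, A = (28.92, 16.91). Then |PA| = |A − P| = 11.47.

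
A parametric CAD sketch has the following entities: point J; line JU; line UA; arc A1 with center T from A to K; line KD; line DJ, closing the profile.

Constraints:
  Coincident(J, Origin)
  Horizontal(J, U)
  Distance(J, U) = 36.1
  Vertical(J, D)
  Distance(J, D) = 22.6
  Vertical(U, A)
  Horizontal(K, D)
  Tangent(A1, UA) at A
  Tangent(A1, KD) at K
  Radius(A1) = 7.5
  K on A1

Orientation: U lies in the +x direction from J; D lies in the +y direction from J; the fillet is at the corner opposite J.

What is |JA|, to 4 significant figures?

39.13

J is at the origin; J and U share the same y with |JU| = 36.1 and U on the +x side, so U = (36.10, 0.000). J and D share the same x with |JD| = 22.6 and D on the +y side, so D = (0.000, 22.60). The virtual corner opposite J is at (36.10, 22.60). Tangency of A1 to UA means the radius TA is perpendicular to UA and A1 meets KD tangentially, so TK is at right angles to KD, with radius 7.5, so the center T sits 7.5 in from both sides at T = (28.60, 15.10). That places the tangent points at A = (36.10, 15.10) on UA and K = (28.60, 22.60) on KD. Then |JA| = |A − J| = 39.13.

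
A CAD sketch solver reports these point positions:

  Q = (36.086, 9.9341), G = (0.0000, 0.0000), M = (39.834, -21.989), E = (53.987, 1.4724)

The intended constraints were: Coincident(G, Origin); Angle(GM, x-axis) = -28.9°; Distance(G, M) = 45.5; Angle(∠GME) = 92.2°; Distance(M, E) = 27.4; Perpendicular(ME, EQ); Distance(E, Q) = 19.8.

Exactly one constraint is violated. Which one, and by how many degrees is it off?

Perpendicular(ME, EQ) — off by 5.80°.

G = (0.00, 0.00) ✓; GM at -28.90° ✓; |GM| = 45.50 ✓; ∠GME = 92.20° ✓; |ME| = 27.40 ✓; ∠(ME, EQ) = 95.80° ✗; |EQ| = 19.80 ✓.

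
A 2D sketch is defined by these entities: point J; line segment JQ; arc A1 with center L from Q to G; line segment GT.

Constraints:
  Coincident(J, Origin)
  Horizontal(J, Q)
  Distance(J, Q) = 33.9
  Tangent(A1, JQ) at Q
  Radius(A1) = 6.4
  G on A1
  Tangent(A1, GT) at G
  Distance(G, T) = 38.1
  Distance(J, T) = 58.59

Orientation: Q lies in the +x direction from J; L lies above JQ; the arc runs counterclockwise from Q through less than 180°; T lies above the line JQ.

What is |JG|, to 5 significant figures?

40.861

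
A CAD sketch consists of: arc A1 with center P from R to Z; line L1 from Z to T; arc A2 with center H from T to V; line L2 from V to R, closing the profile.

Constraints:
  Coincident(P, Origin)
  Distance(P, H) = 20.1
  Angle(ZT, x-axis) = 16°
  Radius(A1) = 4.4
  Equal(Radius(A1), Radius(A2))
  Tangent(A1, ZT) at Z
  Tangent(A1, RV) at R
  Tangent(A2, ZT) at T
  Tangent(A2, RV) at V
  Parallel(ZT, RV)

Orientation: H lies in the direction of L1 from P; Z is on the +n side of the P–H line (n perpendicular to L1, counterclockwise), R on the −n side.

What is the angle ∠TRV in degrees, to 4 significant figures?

23.64°

Tangency of A1 to both parallel lines with radius 4.4 puts Z and R at P ± 4.4·n: Z = (-1.213, 4.230), R = (1.213, -4.230). Equal radii place T and V the same way about H: T = H + 4.4·n = (18.11, 9.770), V = H − 4.4·n = (20.53, 1.311). Then cos ∠TRV = RT·RV / (|RT||RV|), giving 23.64°.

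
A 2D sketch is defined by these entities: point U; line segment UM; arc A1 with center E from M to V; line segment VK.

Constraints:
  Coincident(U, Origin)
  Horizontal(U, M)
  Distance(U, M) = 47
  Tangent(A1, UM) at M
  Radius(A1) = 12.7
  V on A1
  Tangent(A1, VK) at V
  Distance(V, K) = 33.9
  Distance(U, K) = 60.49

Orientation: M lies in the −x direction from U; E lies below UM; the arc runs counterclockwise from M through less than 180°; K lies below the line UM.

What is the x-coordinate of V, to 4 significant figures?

-57.27

Checks: |EV| = 12.70 ✓; ∠(EV, VK) = 90.00° ✓; |VK| = 33.90 ✓; |UK| = 60.49 ✓.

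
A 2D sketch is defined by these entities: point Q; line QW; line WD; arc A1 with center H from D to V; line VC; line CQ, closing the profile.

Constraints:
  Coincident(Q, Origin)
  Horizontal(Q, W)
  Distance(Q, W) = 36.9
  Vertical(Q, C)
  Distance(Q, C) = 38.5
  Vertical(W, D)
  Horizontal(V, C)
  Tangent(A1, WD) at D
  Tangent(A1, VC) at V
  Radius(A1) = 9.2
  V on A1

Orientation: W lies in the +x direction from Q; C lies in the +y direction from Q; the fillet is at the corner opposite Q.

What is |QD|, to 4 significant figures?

47.12

The virtual corner opposite Q is at (36.90, 38.50). Since A1 is tangent to WD there, HD ⟂ WD and since A1 is tangent to VC there, HV ⟂ VC, with radius 9.2, so the center H sits 9.2 in from both sides at H = (27.70, 29.30). That places the tangent points at D = (36.90, 29.30) on WD and V = (27.70, 38.50) on VC. Then |QD| = |D − Q| = 47.12.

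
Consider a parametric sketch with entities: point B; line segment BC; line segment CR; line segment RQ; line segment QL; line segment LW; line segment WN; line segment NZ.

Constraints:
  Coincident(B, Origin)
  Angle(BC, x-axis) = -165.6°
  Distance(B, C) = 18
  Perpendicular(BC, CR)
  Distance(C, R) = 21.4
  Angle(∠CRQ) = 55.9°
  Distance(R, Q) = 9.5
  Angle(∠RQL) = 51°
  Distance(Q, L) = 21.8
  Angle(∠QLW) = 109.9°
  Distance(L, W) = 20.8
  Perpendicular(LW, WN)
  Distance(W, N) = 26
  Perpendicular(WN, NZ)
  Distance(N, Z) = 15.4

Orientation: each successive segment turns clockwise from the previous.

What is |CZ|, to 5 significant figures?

29.989

B is at the origin; BC runs at -165.6° with length 18.0, so C = (-17.434, -4.4764). The perpendicularity gives CR at right angles to BC, so CR runs at 104.40°; with |CR| = 21.4, R = (-22.756, 16.251). ∠CRQ = 55.9° gives RQ at -19.700° from the x-axis; with |RQ| = 9.5, Q = (-13.812, 13.049). ∠RQL = 51.0° gives QL at -148.70° from the x-axis; with |QL| = 21.8, L = (-32.440, 1.7233). ∠QLW = 109.9° gives LW at 141.20° from the x-axis; with |LW| = 20.8, W = (-48.650, 14.757). The perpendicularity gives WN at right angles to LW, so WN runs at 51.200°; with |WN| = 26.0, N = (-32.358, 35.019). WN ⟂ NZ, so NZ runs at -38.800°; with |NZ| = 15.4, Z = (-20.356, 25.370). Then |CZ| = |Z − C| = 29.989.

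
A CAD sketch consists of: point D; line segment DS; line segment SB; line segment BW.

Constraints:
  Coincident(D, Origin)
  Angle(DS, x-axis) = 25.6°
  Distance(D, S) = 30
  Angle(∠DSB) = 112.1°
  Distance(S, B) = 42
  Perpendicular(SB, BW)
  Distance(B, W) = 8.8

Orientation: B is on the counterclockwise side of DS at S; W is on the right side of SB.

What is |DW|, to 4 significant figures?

64.64

D is at the origin; DS runs at 25.6° with length 30.0, so S = 30.0·(cos 25.6°, sin 25.6°) = (27.05, 12.96). ∠DSB = 112.1°, so SB runs at 25.6° + (180° − 112.1°) = 93.50° from the x-axis; with |SB| = 42.0, B = S + 42.0·(cos 93.50°, sin 93.50°) = (24.49, 54.88). The perpendicularity gives BW at right angles to SB; with |BW| = 8.8 on the right of SB, W = B + 8.8·(0.9981, 0.06105) = (33.27, 55.42). Then |DW| = |W − D| = 64.64.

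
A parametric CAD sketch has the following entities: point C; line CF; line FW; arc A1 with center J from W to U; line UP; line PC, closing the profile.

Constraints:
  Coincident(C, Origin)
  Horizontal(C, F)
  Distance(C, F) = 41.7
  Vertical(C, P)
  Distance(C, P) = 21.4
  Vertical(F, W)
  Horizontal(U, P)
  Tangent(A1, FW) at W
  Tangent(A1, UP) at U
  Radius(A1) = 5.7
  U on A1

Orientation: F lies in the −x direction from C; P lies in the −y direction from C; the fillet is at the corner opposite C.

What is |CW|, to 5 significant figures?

44.558

The virtual corner opposite C is at (-41.700, -21.400). Since A1 is tangent to FW there, JW ⟂ FW and tangency of A1 to UP means the radius JU is perpendicular to UP, with radius 5.7, so the center J sits 5.7 in from both sides at J = (-36.000, -15.700). That places the tangent points at W = (-41.700, -15.700) on FW and U = (-36.000, -21.400) on UP. Then |CW| = |W − C| = 44.558.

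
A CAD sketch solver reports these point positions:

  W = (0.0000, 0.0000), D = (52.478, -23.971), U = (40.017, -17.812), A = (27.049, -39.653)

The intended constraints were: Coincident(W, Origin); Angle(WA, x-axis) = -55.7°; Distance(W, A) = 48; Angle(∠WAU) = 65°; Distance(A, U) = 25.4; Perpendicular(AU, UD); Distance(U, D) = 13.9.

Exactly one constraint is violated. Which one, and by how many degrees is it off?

Perpendicular(AU, UD) — off by 4.40°.

W = (0.00, 0.00) ✓; WA at -55.70° ✓; |WA| = 48.00 ✓; ∠WAU = 65.00° ✓; |AU| = 25.40 ✓; ∠(AU, UD) = 85.60° ✗; |UD| = 13.90 ✓.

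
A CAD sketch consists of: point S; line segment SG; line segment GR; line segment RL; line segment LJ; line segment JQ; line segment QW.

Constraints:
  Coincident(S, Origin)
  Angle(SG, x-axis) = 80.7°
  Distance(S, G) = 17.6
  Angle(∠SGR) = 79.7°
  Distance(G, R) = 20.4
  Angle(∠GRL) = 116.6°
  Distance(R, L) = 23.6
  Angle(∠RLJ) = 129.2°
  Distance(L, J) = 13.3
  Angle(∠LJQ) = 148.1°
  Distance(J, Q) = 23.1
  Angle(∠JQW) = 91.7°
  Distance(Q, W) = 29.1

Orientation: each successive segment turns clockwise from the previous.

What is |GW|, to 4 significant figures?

24.83

∠LJQ = 148.1° gives JQ at -165.7° from the x-axis; with |JQ| = 23.1, Q = (-6.651, -28.20). ∠JQW = 91.7° gives QW at 106.0° from the x-axis; with |QW| = 29.1, W = (-14.67, -0.2310). Then |GW| = |W − G| = 24.83.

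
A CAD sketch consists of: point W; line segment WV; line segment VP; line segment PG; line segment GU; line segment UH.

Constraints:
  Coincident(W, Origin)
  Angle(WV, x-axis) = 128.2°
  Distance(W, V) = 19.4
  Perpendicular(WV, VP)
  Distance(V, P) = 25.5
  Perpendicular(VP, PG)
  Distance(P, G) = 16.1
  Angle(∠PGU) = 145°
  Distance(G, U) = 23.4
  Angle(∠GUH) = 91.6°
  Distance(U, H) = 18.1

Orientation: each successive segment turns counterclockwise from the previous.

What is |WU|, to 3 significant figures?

19.9

W is at the origin; WV runs at 128.2° with length 19.4, so V = (-12.0, 15.2). The perpendicularity gives VP at right angles to WV, so VP runs at -142°; with |VP| = 25.5, P = (-32.0, -0.524). VP is perpendicular to PG, so PG runs at -51.8°; with |PG| = 16.1, G = (-22.1, -13.2). ∠PGU = 145.0° gives GU at -16.8° from the x-axis; with |GU| = 23.4, U = (0.321, -19.9). Then |WU| = |U − W| = 19.9.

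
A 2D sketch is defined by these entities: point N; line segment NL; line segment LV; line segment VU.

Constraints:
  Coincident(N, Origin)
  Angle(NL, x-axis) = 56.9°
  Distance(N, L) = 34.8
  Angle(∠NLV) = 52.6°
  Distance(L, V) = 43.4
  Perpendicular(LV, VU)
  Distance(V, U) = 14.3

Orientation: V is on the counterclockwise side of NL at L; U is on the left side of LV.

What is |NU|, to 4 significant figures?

25.96

N is at the origin; NL runs at 56.9° with length 34.8, so L = 34.8·(cos 56.9°, sin 56.9°) = (19.00, 29.15). ∠NLV = 52.6°, so LV runs at 56.9° + (180° − 52.6°) = 184.3° from the x-axis; with |LV| = 43.4, V = L + 43.4·(cos 184.3°, sin 184.3°) = (-24.27, 25.90). LV ⟂ VU; with |VU| = 14.3 on the left of LV, U = V + 14.3·(0.07498, -0.9972) = (-23.20, 11.64). Then |NU| = |U − N| = 25.96.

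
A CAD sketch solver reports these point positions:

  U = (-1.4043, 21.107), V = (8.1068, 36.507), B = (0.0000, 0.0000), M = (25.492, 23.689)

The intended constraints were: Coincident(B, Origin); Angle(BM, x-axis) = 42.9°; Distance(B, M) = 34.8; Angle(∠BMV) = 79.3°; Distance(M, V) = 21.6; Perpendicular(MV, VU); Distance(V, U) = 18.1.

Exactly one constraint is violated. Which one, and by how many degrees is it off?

Perpendicular(MV, VU) — off by 4.70°.

B = (0.00, 0.00) ✓; BM at 42.90° ✓; |BM| = 34.80 ✓; ∠BMV = 79.30° ✓; |MV| = 21.60 ✓; ∠(MV, VU) = 94.70° ✗; |VU| = 18.10 ✓.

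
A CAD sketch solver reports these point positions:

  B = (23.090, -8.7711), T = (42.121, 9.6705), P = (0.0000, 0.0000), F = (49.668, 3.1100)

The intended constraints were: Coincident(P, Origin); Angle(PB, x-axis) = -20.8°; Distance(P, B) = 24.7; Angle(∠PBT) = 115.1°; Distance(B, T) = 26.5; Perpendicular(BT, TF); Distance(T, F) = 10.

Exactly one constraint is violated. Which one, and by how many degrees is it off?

Perpendicular(BT, TF) — off by 4.90°.

P = (0.00, 0.00) ✓; PB at -20.80° ✓; |PB| = 24.70 ✓; ∠PBT = 115.1° ✓; |BT| = 26.50 ✓; ∠(BT, TF) = 85.10° ✗; |TF| = 10.00 ✓.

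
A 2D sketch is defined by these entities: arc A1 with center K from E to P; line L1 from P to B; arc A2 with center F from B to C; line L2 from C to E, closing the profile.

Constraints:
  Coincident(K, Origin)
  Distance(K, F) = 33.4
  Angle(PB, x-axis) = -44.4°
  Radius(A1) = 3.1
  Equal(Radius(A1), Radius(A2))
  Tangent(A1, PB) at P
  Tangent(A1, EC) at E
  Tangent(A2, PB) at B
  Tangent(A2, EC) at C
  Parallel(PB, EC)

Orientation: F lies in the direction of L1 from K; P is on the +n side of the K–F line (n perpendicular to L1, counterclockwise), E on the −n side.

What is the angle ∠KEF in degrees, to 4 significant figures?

84.70°

The slot axis is L1's direction at -44.4°, so u = (cos -44.4°, sin -44.4°) = (0.7145, -0.6997) and n = (−sin -44.4°, cos -44.4°) = (0.6997, 0.7145). K is at the origin and F lies 33.4 along u from K, so F = 33.4·u = (23.86, -23.37). Tangency of A1 to both parallel lines with radius 3.1 puts P and E at K ± 3.1·n: P = (2.169, 2.215), E = (-2.169, -2.215). Then cos ∠KEF = EK·EF / (|EK||EF|), giving 84.70°.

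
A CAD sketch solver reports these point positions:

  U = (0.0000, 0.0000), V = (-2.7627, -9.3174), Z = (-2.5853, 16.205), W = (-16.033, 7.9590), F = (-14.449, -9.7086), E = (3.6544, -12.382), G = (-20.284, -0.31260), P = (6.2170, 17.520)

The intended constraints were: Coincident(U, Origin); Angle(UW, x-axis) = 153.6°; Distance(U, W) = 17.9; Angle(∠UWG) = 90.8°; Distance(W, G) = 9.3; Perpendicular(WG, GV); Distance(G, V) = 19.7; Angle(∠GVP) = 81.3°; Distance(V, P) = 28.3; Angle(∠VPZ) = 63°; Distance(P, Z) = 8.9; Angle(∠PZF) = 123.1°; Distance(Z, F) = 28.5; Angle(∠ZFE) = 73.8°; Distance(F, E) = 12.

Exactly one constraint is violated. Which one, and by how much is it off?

Distance(F, E) = 12 — off by 6.30.

U = (0.00, 0.00) ✓; UW at 153.6° ✓; |UW| = 17.90 ✓; ∠UWG = 90.80° ✓; |WG| = 9.300 ✓; ∠(WG, GV) = 90.00° ✓; |GV| = 19.70 ✓; ∠GVP = 81.30° ✓; |VP| = 28.30 ✓; ∠VPZ = 63.00° ✓; |PZ| = 8.900 ✓; ∠PZF = 123.1° ✓; |ZF| = 28.50 ✓; ∠ZFE = 73.80° ✓; |FE| = 18.30 ✗.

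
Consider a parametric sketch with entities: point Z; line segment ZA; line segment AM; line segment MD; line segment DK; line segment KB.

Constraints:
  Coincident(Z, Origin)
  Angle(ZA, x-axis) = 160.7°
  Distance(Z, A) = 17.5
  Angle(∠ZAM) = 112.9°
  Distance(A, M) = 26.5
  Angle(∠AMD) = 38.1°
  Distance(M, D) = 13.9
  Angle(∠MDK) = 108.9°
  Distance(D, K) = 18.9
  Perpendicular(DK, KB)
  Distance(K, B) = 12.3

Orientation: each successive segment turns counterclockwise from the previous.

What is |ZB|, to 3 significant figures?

31.1

∠MDK = 108.9° gives DK at 80.8° from the x-axis; with |DK| = 18.9, K = (-17.6, 7.15). DK is perpendicular to KB, so KB runs at 171°; with |KB| = 12.3, B = (-29.7, 9.12). Then |ZB| = |B − Z| = 31.1.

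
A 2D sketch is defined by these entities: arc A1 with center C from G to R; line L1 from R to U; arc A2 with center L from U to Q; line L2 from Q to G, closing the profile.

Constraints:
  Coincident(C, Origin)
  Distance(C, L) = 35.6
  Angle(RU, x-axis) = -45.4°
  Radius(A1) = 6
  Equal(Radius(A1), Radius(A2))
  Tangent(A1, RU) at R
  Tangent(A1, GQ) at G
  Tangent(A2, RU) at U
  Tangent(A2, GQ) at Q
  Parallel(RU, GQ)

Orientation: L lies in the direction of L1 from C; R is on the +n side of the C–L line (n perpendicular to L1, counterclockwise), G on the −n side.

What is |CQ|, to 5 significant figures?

36.102

The slot axis is L1's direction at -45.4°, so u = (cos -45.4°, sin -45.4°) = (0.70215, -0.71203) and n = (−sin -45.4°, cos -45.4°) = (0.71203, 0.70215). C is at the origin and L lies 35.6 along u from C, so L = 35.6·u = (24.997, -25.348). Tangency of A1 to both parallel lines with radius 6.0 puts R and G at C ± 6.0·n: R = (4.2722, 4.2129), G = (-4.2722, -4.2129). Equal radii place U and Q the same way about L: U = L + 6.0·n = (29.269, -21.135), Q = L − 6.0·n = (20.724, -29.561). Then |CQ| = |Q − C| = 36.102.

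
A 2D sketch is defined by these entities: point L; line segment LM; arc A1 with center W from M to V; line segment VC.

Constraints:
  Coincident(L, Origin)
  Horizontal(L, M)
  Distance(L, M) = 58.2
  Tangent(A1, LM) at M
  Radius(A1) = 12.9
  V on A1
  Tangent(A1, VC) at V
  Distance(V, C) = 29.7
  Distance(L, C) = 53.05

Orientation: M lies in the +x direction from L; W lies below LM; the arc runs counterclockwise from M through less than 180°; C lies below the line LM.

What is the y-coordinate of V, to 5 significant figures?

-9.2129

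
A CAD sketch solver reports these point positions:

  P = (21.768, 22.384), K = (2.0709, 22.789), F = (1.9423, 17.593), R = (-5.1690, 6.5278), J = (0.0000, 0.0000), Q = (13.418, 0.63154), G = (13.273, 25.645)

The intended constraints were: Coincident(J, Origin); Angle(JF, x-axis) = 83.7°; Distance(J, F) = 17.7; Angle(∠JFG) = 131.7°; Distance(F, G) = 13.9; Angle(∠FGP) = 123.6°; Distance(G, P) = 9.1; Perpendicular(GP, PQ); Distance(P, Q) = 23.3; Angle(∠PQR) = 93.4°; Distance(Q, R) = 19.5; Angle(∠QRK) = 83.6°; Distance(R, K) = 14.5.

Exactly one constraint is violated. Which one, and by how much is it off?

Distance(R, K) = 14.5 — off by 3.30.

J = (0.00, 0.00) ✓; JF at 83.70° ✓; |JF| = 17.70 ✓; ∠JFG = 131.7° ✓; |FG| = 13.90 ✓; ∠FGP = 123.6° ✓; |GP| = 9.099 ✓; ∠(GP, PQ) = 90.00° ✓; |PQ| = 23.30 ✓; ∠PQR = 93.40° ✓; |QR| = 19.50 ✓; ∠QRK = 83.60° ✓; |RK| = 17.80 ✗.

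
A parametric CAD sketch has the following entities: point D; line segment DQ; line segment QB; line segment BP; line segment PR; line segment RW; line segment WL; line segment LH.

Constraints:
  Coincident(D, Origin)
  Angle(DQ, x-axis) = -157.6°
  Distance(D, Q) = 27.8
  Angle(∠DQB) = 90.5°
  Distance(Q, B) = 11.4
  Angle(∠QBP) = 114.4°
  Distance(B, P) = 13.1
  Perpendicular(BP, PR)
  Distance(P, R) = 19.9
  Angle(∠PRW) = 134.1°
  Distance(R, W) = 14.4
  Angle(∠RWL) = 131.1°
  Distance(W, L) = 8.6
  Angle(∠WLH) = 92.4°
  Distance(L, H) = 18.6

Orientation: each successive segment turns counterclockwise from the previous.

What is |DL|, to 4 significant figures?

27.26

D is at the origin; DQ runs at -157.6° with length 27.8, so Q = (-25.70, -10.59). ∠DQB = 90.5° gives QB at -68.10° from the x-axis; with |QB| = 11.4, B = (-21.45, -21.17). ∠QBP = 114.4° gives BP at -2.500° from the x-axis; with |BP| = 13.1, P = (-8.363, -21.74). BP is perpendicular to PR, so PR runs at 87.50°; with |PR| = 19.9, R = (-7.495, -1.861). ∠PRW = 134.1° gives RW at 133.4° from the x-axis; with |RW| = 14.4, W = (-17.39, 8.601). ∠RWL = 131.1° gives WL at -177.7° from the x-axis; with |WL| = 8.6, L = (-25.98, 8.256). Then |DL| = |L − D| = 27.26.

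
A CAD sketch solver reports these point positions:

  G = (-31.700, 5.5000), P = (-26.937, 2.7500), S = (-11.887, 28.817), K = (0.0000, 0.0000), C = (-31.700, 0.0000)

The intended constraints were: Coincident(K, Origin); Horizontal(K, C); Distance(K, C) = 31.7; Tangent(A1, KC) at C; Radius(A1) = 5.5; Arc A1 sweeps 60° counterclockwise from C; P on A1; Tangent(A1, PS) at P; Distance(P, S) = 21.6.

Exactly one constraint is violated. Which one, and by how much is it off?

Distance(P, S) = 21.6 — off by 8.50.

K = (0.00, 0.00) ✓; K.y = 0.00, C.y = 0.00 ✓; |KC| = 31.70 ✓; ∠(GC, CK) = 90.00° ✓; |GC| = 5.500 ✓; bearing(G→P) − bearing(G→C) = 60.00° ✓; |GP| = 5.500 ✓; ∠(GP, PS) = 90.00° ✓; |PS| = 30.10 ✗.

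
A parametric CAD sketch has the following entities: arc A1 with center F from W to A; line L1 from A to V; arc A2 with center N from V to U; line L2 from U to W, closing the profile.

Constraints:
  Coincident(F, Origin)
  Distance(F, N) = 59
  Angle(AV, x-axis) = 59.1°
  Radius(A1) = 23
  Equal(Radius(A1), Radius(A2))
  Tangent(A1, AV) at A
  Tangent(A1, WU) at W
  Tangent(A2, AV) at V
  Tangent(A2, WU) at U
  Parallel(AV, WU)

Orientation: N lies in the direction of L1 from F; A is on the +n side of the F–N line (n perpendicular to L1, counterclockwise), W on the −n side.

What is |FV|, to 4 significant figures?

63.32

The slot axis is L1's direction at 59.1°, so u = (cos 59.1°, sin 59.1°) = (0.5135, 0.8581) and n = (−sin 59.1°, cos 59.1°) = (-0.8581, 0.5135). F is at the origin and N lies 59.0 along u from F, so N = 59.0·u = (30.30, 50.63). Tangency of A1 to both parallel lines with radius 23.0 puts A and W at F ± 23.0·n: A = (-19.74, 11.81), W = (19.74, -11.81). Equal radii place V and U the same way about N: V = N + 23.0·n = (10.56, 62.44), U = N − 23.0·n = (50.03, 38.81). Then |FV| = |V − F| = 63.32.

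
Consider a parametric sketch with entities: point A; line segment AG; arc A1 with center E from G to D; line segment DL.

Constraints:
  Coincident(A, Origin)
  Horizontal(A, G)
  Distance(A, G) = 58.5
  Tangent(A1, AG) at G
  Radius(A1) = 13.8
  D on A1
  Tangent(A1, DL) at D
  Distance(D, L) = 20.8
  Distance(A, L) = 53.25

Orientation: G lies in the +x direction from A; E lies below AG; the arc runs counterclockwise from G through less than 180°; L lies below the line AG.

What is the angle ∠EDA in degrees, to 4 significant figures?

172.5°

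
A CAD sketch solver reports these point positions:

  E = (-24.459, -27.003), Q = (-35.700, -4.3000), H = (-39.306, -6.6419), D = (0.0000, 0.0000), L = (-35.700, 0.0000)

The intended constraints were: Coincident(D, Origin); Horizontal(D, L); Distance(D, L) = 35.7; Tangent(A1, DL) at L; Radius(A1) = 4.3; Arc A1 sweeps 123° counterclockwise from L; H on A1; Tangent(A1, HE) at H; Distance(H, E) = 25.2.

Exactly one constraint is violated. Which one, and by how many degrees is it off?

Tangent(A1, HE) at H — off by 3.10°.

D = (0.00, 0.00) ✓; D.y = 0.00, L.y = 0.00 ✓; |DL| = 35.70 ✓; ∠(QL, LD) = 90.00° ✓; |QL| = 4.300 ✓; bearing(Q→H) − bearing(Q→L) = 123.0° ✓; |QH| = 4.300 ✓; ∠(QH, HE) = 86.90° ✗; |HE| = 25.20 ✓.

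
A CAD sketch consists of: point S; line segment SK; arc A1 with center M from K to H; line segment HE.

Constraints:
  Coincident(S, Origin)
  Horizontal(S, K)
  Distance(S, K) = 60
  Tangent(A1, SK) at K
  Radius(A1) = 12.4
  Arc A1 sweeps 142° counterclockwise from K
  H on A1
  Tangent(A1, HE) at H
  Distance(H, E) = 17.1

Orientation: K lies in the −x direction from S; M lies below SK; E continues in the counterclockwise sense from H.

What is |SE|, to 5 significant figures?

63.265

S is at the origin; SK is horizontal with |SK| = 60.0 and K on the −x side, so K = (-60.000, 0.0000). The tangent condition forces MK to be normal to SK, so M = K + (0, -12.4) = (-60.000, -12.400). On A1, K sits at bearing 90° from M; a 142° counterclockwise sweep puts H at bearing 232°, so H = M + 12.4·(cos 232°, sin 232°) = (-67.634, -22.171). The tangent condition forces MH to be normal to HE, so HE runs along (−sin 232°, cos 232°); with |HE| = 17.1, E = (-54.159, -32.699). Then |SE| = |E − S| = 63.265.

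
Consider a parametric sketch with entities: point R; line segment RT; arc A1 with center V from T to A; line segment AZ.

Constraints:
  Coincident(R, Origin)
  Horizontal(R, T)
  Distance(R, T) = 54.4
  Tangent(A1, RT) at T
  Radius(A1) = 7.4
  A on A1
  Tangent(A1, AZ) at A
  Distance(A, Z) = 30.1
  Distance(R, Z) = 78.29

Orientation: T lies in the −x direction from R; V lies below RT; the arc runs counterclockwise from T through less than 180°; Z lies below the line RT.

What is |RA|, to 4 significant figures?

61.66

R is at the origin; RT is horizontal with |RT| = 54.4 and T on the −x side, so T = (-54.40, 0.000). Tangency of A1 to RT means the radius VT is perpendicular to RT, so V = T + (0, -7.4) = (-54.40, -7.400). Since VA ⟂ AZ (tangency), |VZ| = √(7.4² + 30.1²) = 31.00 regardless of where A sits on A1. So Z lies on both circle(R, 78.29) and circle(V, 31.00); the below-RT intersection is Z = (-70.61, -33.82). A is the foot of the tangent from Z: A = (-61.45, -5.148).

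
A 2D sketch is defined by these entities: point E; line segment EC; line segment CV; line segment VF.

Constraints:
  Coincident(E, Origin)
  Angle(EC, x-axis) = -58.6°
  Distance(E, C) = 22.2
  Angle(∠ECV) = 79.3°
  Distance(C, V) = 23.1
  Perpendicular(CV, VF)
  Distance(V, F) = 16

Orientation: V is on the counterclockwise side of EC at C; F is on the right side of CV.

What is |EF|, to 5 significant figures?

42.309

E is at the origin; EC runs at -58.6° with length 22.2, so C = 22.2·(cos -58.6°, sin -58.6°) = (11.566, -18.949). ∠ECV = 79.3°, so CV runs at -58.6° + (180° − 79.3°) = 42.100° from the x-axis; with |CV| = 23.1, V = C + 23.1·(cos 42.100°, sin 42.100°) = (28.706, -3.4620). CV ⟂ VF; with |VF| = 16.0 on the right of CV, F = V + 16.0·(0.67043, -0.74198) = (39.433, -15.334). Then |EF| = |F − E| = 42.309.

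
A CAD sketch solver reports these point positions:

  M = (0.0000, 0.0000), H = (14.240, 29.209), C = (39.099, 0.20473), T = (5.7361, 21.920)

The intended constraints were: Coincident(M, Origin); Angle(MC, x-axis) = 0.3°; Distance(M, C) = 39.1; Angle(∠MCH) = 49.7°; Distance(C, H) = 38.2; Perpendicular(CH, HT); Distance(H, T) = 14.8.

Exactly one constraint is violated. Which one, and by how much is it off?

Distance(H, T) = 14.8 — off by 3.60.

M = (0.00, 0.00) ✓; MC at 0.3000° ✓; |MC| = 39.10 ✓; ∠MCH = 49.70° ✓; |CH| = 38.20 ✓; ∠(CH, HT) = 90.00° ✓; |HT| = 11.20 ✗.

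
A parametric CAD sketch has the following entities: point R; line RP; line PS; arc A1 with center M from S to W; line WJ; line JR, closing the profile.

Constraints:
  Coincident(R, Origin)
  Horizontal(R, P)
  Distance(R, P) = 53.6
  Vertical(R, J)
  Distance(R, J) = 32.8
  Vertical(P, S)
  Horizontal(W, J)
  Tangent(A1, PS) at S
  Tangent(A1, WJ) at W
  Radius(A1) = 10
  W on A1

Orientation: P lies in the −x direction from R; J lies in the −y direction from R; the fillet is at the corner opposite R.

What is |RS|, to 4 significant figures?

58.25

R is at the origin; RP is horizontal with |RP| = 53.6 and P on the −x side, so P = (-53.60, 0.000). R and J share the same x with |RJ| = 32.8 and J on the −y side, so J = (0.000, -32.80). The virtual corner opposite R is at (-53.60, -32.80). A1 meets PS tangentially, so MS is at right angles to PS and A1 meets WJ tangentially, so MW is at right angles to WJ, with radius 10.0, so the center M sits 10.0 in from both sides at M = (-43.60, -22.80). That places the tangent points at S = (-53.60, -22.80) on PS and W = (-43.60, -32.80) on WJ. Then |RS| = |S − R| = 58.25.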